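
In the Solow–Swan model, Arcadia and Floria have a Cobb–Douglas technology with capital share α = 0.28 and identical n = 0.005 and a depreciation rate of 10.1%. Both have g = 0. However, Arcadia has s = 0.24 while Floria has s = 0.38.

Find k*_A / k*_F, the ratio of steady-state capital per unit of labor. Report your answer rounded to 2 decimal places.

Steady-state k* = [s/(n + δ)]^(1/(1−α)), so the ratio is [ (s_A/(n + δ)_A) / (s_F/(n + δ)_F) ]^1.3889.
s_A/(n + δ)_A = 0.24/0.106 = 2.2642; s_F/(n + δ)_F = 0.38/0.106 = 3.5849.
Ratio = (2.2642/3.5849)^1.3889 = 0.6316^1.3889 ≈ 0.5282

k*_A / k*_F ≈ 0.53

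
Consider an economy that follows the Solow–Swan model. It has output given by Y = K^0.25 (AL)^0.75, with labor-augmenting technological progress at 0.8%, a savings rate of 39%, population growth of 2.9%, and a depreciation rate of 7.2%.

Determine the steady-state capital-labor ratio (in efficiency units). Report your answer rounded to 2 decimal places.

Steady state requires s·f(k) = (n + g + δ)·k, i.e. s·k^α = (n + g + δ)·k.
Rearranging, k^(1−α) = s / (n + g + δ).
k^0.75 = 0.39 / (0.029 + 0.008 + 0.072) = 0.39 / 0.109 = 3.5780
k* = 3.5780^(1/0.75) ≈ 5.4725

k* = 5.47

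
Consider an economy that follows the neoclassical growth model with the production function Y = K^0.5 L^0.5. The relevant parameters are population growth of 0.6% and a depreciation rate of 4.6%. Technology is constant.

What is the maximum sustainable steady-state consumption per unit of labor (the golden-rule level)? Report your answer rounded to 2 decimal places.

c_gold ≈ 4.81

At the golden rule, f'(k) = n + δ, so α·k^(α−1) = n + δ and k_gold = (α/(n + δ))^(1/(1−α)).
k_gold = (0.5/0.052)^(1/0.5) = 9.6154^2 ≈ 92.4559
c_gold = f(k_gold) − (n + δ)·k_gold = 9.6154 − 0.052×92.4559 ≈ 4.8077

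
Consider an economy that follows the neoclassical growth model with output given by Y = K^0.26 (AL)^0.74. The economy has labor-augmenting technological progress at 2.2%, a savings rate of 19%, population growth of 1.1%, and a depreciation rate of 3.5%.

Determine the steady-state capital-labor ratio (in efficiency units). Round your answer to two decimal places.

k* ≈ 4.01

In steady state, investment equals break-even investment: s·k^α = (n + g + δ)·k.
Rearranging, k^(1−α) = s / (n + g + δ).
k^0.74 = 0.19 / (0.011 + 0.022 + 0.035) = 0.19 / 0.068 = 2.7941
k* = 2.7941^(1/0.74) ≈ 4.0089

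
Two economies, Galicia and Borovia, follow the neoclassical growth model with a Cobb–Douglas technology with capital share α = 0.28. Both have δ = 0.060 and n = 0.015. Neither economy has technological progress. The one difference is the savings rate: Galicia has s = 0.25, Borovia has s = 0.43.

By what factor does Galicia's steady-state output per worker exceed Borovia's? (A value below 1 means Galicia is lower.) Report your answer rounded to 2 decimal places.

y*_G / y*_B ≈ 0.81

Steady-state y* = [s/(n + δ)]^(α/(1−α)), so the ratio is [ (s_G/(n + δ)_G) / (s_B/(n + δ)_B) ]^0.3889.
s_G/(n + δ)_G = 0.25/0.075 = 3.3333; s_B/(n + δ)_B = 0.43/0.075 = 5.7333.
Ratio = (3.3333/5.7333)^0.3889 = 0.5814^0.3889 ≈ 0.8098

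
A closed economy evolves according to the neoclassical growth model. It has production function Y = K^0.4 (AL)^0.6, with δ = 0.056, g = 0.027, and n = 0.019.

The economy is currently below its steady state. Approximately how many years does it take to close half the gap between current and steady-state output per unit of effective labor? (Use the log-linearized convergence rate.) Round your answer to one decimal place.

t_½ ≈ 11.3 years

Near the steady state the convergence rate is λ = (1 − α)(n + g + δ).
λ = (1 − 0.4) × 0.102 = 0.6 × 0.102 = 0.0612
Half-life = ln 2 / λ = 0.6931 / 0.0612 ≈ 11.33 years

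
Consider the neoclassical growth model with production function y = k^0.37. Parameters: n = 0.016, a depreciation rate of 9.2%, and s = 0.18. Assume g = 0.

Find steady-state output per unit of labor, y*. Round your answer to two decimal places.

Steady state requires s·f(k) = (n + δ)·k, i.e. s·k^α = (n + δ)·k.
Dividing both sides by k: k^(1−α) = s / (n + δ).
k^0.63 = 0.18 / (0.016 + 0.092) = 0.18 / 0.108 = 1.6667
k* = 1.6667^(1/0.63) ≈ 2.2499
y* = (k*)^α = 2.2499^0.37 ≈ 1.3499

y* ≈ 1.35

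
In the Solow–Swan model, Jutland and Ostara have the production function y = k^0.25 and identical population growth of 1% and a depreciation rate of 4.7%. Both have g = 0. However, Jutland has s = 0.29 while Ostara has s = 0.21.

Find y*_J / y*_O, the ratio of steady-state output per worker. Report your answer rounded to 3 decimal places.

ratio ≈ 1.114

Steady-state y* = [s/(n + δ)]^(α/(1−α)), so the ratio is [ (s_J/(n + δ)_J) / (s_O/(n + δ)_O) ]^0.3333.
s_J/(n + δ)_J = 0.29/0.057 = 5.0877; s_O/(n + δ)_O = 0.21/0.057 = 3.6842.
Ratio = (5.0877/3.6842)^0.3333 = 1.3810^0.3333 ≈ 1.1136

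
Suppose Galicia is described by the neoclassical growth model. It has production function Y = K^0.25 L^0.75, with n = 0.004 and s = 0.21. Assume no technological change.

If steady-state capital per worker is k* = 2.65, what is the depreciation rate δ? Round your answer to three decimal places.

δ ≈ 0.097

At the steady state, Δk = 0, so s·k^α = (n + δ)·k.
So s / (n + δ) = (k*)^(1−α) = 2.65^0.75 = 2.0770.
Therefore n + δ = s / 2.0770 = 0.21 / 2.0770 = 0.1011, so δ = 0.1011 − 0.004 = 0.0971.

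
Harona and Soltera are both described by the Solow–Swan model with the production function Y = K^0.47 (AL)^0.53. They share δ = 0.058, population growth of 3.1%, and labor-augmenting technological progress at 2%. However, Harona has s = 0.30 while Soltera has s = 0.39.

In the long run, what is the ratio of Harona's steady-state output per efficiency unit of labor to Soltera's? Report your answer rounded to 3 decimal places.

ratio ≈ 0.792

Steady-state y* = [s/(n + g + δ)]^(α/(1−α)), so the ratio is [ (s_H/(n + g + δ)_H) / (s_S/(n + g + δ)_S) ]^0.8868.
s_H/(n + g + δ)_H = 0.30/0.109 = 2.7523; s_S/(n + g + δ)_S = 0.39/0.109 = 3.5780.
Ratio = (2.7523/3.5780)^0.8868 = 0.7692^0.8868 ≈ 0.7924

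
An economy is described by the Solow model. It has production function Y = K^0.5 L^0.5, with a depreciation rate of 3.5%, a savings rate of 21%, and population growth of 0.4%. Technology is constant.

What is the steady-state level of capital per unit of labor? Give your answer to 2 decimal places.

k* ≈ 28.99

At the steady state, Δk = 0, so s·k^α = (n + δ)·k.
Dividing both sides by k: k^(1−α) = s / (n + δ).
k^0.5 = 0.21 / (0.004 + 0.035) = 0.21 / 0.039 = 5.3846
k* = 5.3846^(1/0.5) ≈ 28.9939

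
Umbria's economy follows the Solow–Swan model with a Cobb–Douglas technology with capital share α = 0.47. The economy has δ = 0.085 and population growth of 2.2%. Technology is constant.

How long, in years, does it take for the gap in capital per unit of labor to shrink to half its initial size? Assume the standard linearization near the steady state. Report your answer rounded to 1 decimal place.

t_½ ≈ 12.2 years

Near the steady state the convergence rate is λ = (1 − α)(n + δ).
λ = (1 − 0.47) × 0.107 = 0.53 × 0.107 = 0.05671
Half-life = ln 2 / λ = 0.6931 / 0.05671 ≈ 12.22 years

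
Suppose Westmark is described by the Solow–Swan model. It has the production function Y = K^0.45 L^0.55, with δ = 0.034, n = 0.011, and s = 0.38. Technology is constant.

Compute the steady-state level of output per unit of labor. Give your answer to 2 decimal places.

y* ≈ 5.73

At the steady state, Δk = 0, so s·k^α = (n + δ)·k.
Rearranging, k^(1−α) = s / (n + δ).
k^0.55 = 0.38 / (0.011 + 0.034) = 0.38 / 0.045 = 8.4444
k* = 8.4444^(1/0.55) ≈ 48.3805
y* = (k*)^α = 48.3805^0.45 ≈ 5.7293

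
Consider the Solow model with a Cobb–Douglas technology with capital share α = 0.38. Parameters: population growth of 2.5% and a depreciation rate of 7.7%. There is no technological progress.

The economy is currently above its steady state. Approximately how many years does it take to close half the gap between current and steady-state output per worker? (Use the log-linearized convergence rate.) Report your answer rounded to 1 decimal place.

Near the steady state the convergence rate is λ = (1 − α)(n + δ).
λ = (1 − 0.38) × 0.102 = 0.62 × 0.102 = 0.06324
Half-life = ln 2 / λ = 0.6931 / 0.06324 ≈ 10.96 years

about 11.0 years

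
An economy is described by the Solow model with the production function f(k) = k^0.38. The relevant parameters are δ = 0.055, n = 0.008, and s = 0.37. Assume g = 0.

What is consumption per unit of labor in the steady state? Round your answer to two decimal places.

In steady state, investment equals break-even investment: s·k^α = (n + δ)·k.
Dividing both sides by k: k^(1−α) = s / (n + δ).
k^0.62 = 0.37 / (0.008 + 0.055) = 0.37 / 0.063 = 5.8730
k* = 5.8730^(1/0.62) ≈ 17.3819
y* = (k*)^α = 17.3819^0.38 ≈ 2.9596
c* = (1 − s)·y* = (1 − 0.37) × 2.9596 ≈ 1.8645

c* = 1.86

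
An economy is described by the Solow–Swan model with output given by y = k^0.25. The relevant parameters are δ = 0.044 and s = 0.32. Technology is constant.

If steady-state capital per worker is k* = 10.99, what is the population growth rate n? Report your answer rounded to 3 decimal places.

n ≈ 0.009

Steady state requires s·f(k) = (n + δ)·k, i.e. s·k^α = (n + δ)·k.
So s / (n + δ) = (k*)^(1−α) = 10.99^0.75 = 6.0360.
Therefore n + δ = s / 6.0360 = 0.32 / 6.0360 = 0.0530, so n = 0.0530 − 0.044 = 0.0090.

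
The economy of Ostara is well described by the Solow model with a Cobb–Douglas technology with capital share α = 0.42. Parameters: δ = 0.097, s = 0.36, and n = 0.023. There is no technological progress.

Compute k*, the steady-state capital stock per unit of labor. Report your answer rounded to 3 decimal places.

At the steady state, Δk = 0, so s·k^α = (n + δ)·k.
Dividing both sides by k: k^(1−α) = s / (n + δ).
k^0.58 = 0.36 / (0.023 + 0.097) = 0.36 / 0.120 = 3.0000
k* = 3.0000^(1/0.58) ≈ 6.6470

k* ≈ 6.647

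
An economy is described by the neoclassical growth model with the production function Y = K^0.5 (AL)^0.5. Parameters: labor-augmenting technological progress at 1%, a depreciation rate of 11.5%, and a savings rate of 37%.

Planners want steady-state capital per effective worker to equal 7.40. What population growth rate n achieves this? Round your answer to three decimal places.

In steady state, investment equals break-even investment: s·k^α = (n + g + δ)·k.
So s / (n + g + δ) = (k*)^(1−α) = 7.40^0.5 = 2.7203.
Therefore n + g + δ = s / 2.7203 = 0.37 / 2.7203 = 0.1360, so n = 0.1360 − 0.125 = 0.0110.

n ≈ 0.011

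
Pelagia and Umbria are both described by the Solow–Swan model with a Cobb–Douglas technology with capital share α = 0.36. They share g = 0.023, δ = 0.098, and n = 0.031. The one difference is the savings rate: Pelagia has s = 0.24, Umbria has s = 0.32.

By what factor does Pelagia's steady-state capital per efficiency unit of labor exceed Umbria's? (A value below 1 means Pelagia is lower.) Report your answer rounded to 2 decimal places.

k*_P / k*_U ≈ 0.64

Steady-state k* = [s/(n + g + δ)]^(1/(1−α)), so the ratio is [ (s_P/(n + g + δ)_P) / (s_U/(n + g + δ)_U) ]^1.5625.
s_P/(n + g + δ)_P = 0.24/0.152 = 1.5789; s_U/(n + g + δ)_U = 0.32/0.152 = 2.1053.
Ratio = (1.5789/2.1053)^1.5625 = 0.7500^1.5625 ≈ 0.6379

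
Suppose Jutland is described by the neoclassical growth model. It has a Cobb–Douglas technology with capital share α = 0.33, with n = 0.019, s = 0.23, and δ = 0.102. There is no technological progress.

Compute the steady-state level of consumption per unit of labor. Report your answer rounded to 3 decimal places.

At the steady state, Δk = 0, so s·k^α = (n + δ)·k.
Rearranging, k^(1−α) = s / (n + δ).
k^0.67 = 0.23 / (0.019 + 0.102) = 0.23 / 0.121 = 1.9008
k* = 1.9008^(1/0.67) ≈ 2.6081
y* = (k*)^α = 2.6081^0.33 ≈ 1.3721
c* = (1 − s)·y* = (1 − 0.23) × 1.3721 ≈ 1.0565

c* = 1.057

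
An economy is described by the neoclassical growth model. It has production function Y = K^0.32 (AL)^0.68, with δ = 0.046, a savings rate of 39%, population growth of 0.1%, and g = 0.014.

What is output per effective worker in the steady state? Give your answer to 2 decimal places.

y* ≈ 2.39

At the steady state, Δk = 0, so s·k^α = (n + g + δ)·k.
Dividing both sides by k: k^(1−α) = s / (n + g + δ).
k^0.68 = 0.39 / (0.001 + 0.014 + 0.046) = 0.39 / 0.061 = 6.3934
k* = 6.3934^(1/0.68) ≈ 15.3073
y* = (k*)^α = 15.3073^0.32 ≈ 2.3942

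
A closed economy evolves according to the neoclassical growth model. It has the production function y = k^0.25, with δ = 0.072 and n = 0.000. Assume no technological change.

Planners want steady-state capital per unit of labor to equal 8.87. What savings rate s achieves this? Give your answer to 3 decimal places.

s ≈ 0.370

Steady state requires s·f(k) = (n + δ)·k, i.e. s·k^α = (n + δ)·k.
So s / (n + δ) = (k*)^(1−α) = 8.87^0.75 = 5.1398.
Therefore s = 5.1398 × (n + δ) = 5.1398 × 0.072 = 0.3701.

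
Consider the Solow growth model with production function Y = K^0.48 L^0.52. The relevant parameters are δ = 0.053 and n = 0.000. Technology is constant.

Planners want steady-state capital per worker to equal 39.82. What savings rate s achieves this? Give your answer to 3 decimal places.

s ≈ 0.360

At the steady state, Δk = 0, so s·k^α = (n + δ)·k.
So s / (n + δ) = (k*)^(1−α) = 39.82^0.52 = 6.7929.
Therefore s = 6.7929 × (n + δ) = 6.7929 × 0.053 = 0.3600.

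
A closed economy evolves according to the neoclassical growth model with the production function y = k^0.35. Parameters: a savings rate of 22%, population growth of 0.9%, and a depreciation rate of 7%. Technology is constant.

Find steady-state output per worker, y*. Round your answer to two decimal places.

y* = 1.74

Steady state requires s·f(k) = (n + δ)·k, i.e. s·k^α = (n + δ)·k.
Rearranging, k^(1−α) = s / (n + δ).
k^0.65 = 0.22 / (0.009 + 0.070) = 0.22 / 0.079 = 2.7848
k* = 2.7848^(1/0.65) ≈ 4.8339
y* = (k*)^α = 4.8339^0.35 ≈ 1.7358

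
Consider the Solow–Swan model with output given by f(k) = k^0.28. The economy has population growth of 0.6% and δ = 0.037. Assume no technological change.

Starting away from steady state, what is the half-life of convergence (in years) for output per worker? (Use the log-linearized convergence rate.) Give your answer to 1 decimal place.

half-life ≈ 22.4 years

Near the steady state the convergence rate is λ = (1 − α)(n + δ).
λ = (1 − 0.28) × 0.043 = 0.72 × 0.043 = 0.03096
Half-life = ln 2 / λ = 0.6931 / 0.03096 ≈ 22.39 years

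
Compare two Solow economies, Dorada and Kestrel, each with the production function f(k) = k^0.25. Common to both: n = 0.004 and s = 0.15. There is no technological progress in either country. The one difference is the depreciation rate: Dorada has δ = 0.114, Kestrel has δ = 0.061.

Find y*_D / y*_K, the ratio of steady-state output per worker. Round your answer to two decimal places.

ratio ≈ 0.82

Steady-state y* = [s/(n + δ)]^(α/(1−α)), so the ratio is [ (s_D/(n + δ)_D) / (s_K/(n + δ)_K) ]^0.3333.
s_D/(n + δ)_D = 0.15/0.118 = 1.2712; s_K/(n + δ)_K = 0.15/0.065 = 2.3077.
Ratio = (1.2712/2.3077)^0.3333 = 0.5509^0.3333 ≈ 0.8198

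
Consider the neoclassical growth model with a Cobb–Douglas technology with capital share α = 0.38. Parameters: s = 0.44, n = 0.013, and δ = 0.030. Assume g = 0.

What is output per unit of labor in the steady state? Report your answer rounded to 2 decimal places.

At the steady state, Δk = 0, so s·k^α = (n + δ)·k.
Rearranging, k^(1−α) = s / (n + δ).
k^0.62 = 0.44 / (0.013 + 0.030) = 0.44 / 0.043 = 10.2326
k* = 10.2326^(1/0.62) ≈ 42.5608
y* = (k*)^α = 42.5608^0.38 ≈ 4.1593

y* ≈ 4.16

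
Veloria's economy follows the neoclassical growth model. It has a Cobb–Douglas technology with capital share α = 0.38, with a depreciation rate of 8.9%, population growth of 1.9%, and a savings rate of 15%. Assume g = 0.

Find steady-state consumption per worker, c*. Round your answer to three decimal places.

In steady state, investment equals break-even investment: s·k^α = (n + δ)·k.
Rearranging, k^(1−α) = s / (n + δ).
k^0.62 = 0.15 / (0.019 + 0.089) = 0.15 / 0.108 = 1.3889
k* = 1.3889^(1/0.62) ≈ 1.6987
y* = (k*)^α = 1.6987^0.38 ≈ 1.2231
c* = (1 − s)·y* = (1 − 0.15) × 1.2231 ≈ 1.0396

c* ≈ 1.040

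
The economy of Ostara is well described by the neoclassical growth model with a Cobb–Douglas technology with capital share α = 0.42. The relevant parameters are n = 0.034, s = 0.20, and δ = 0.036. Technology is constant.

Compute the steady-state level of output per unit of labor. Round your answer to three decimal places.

y* = 2.139

Steady state requires s·f(k) = (n + δ)·k, i.e. s·k^α = (n + δ)·k.
Rearranging, k^(1−α) = s / (n + δ).
k^0.58 = 0.20 / (0.034 + 0.036) = 0.20 / 0.070 = 2.8571
k* = 2.8571^(1/0.58) ≈ 6.1105
y* = (k*)^α = 6.1105^0.42 ≈ 2.1387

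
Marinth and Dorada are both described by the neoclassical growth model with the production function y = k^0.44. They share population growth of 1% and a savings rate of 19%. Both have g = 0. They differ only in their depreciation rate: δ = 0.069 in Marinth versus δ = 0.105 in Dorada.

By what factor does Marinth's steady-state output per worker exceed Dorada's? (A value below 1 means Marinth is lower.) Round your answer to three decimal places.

Steady-state y* = [s/(n + δ)]^(α/(1−α)), so the ratio is [ (s_M/(n + δ)_M) / (s_D/(n + δ)_D) ]^0.7857.
s_M/(n + δ)_M = 0.19/0.079 = 2.4051; s_D/(n + δ)_D = 0.19/0.115 = 1.6522.
Ratio = (2.4051/1.6522)^0.7857 = 1.4557^0.7857 ≈ 1.3432

y*_M / y*_D ≈ 1.343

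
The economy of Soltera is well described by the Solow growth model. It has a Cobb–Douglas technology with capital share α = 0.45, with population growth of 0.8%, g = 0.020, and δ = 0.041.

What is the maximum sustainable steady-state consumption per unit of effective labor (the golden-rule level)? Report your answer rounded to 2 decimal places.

c_gold ≈ 2.55

At the golden rule, f'(k) = n + g + δ, so α·k^(α−1) = n + g + δ and k_gold = (α/(n + g + δ))^(1/(1−α)).
k_gold = (0.45/0.069)^(1/0.55) = 6.5217^1.8182 ≈ 30.2462
c_gold = f(k_gold) − (n + g + δ)·k_gold = 4.6377 − 0.069×30.2462 ≈ 2.5507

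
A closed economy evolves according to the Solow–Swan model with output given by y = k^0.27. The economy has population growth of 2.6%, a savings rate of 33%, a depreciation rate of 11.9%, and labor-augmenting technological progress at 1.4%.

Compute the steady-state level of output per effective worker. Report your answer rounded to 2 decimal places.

y* ≈ 1.31

At the steady state, Δk = 0, so s·k^α = (n + g + δ)·k.
Rearranging, k^(1−α) = s / (n + g + δ).
k^0.73 = 0.33 / (0.026 + 0.014 + 0.119) = 0.33 / 0.159 = 2.0755
k* = 2.0755^(1/0.73) ≈ 2.7190
y* = (k*)^α = 2.7190^0.27 ≈ 1.3101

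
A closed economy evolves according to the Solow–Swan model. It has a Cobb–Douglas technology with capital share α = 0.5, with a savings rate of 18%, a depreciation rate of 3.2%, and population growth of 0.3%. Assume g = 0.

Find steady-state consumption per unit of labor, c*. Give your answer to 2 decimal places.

c* = 4.22

Steady state requires s·f(k) = (n + δ)·k, i.e. s·k^α = (n + δ)·k.
Rearranging, k^(1−α) = s / (n + δ).
k^0.5 = 0.18 / (0.003 + 0.032) = 0.18 / 0.035 = 5.1429
k* = 5.1429^(1/0.5) ≈ 26.4494
y* = (k*)^α = 26.4494^0.5 ≈ 5.1429
c* = (1 − s)·y* = (1 − 0.18) × 5.1429 ≈ 4.2172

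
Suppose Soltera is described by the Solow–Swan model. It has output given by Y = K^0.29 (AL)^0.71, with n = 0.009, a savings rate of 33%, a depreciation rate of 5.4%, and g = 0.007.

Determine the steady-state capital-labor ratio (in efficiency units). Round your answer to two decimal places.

k* = 8.88

At the steady state, Δk = 0, so s·k^α = (n + g + δ)·k.
Rearranging, k^(1−α) = s / (n + g + δ).
k^0.71 = 0.33 / (0.009 + 0.007 + 0.054) = 0.33 / 0.070 = 4.7143
k* = 4.7143^(1/0.71) ≈ 8.8813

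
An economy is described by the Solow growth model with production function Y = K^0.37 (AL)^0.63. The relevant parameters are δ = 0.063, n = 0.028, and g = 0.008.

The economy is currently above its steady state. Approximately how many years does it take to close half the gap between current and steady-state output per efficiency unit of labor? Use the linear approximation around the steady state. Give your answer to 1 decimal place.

Near the steady state the convergence rate is λ = (1 − α)(n + g + δ).
λ = (1 − 0.37) × 0.099 = 0.63 × 0.099 = 0.06237
Half-life = ln 2 / λ = 0.6931 / 0.06237 ≈ 11.11 years

t_½ ≈ 11.1 years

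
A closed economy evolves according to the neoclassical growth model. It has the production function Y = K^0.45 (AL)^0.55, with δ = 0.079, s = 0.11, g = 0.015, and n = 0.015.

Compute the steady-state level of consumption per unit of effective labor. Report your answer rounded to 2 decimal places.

c* ≈ 0.90

At the steady state, Δk = 0, so s·k^α = (n + g + δ)·k.
Dividing both sides by k: k^(1−α) = s / (n + g + δ).
k^0.55 = 0.11 / (0.015 + 0.015 + 0.079) = 0.11 / 0.109 = 1.0092
k* = 1.0092^(1/0.55) ≈ 1.0168
y* = (k*)^α = 1.0168^0.45 ≈ 1.0075
c* = (1 − s)·y* = (1 − 0.11) × 1.0075 ≈ 0.8967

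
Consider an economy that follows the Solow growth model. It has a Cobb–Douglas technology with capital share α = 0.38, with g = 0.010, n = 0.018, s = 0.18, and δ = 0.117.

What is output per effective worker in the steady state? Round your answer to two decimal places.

In steady state, investment equals break-even investment: s·k^α = (n + g + δ)·k.
Dividing both sides by k: k^(1−α) = s / (n + g + δ).
k^0.62 = 0.18 / (0.018 + 0.010 + 0.117) = 0.18 / 0.145 = 1.2414
k* = 1.2414^(1/0.62) ≈ 1.4173
y* = (k*)^α = 1.4173^0.38 ≈ 1.1417

y* = 1.14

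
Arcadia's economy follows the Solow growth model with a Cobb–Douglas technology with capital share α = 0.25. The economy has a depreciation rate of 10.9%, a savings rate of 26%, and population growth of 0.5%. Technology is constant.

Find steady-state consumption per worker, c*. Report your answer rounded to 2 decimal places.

Steady state requires s·f(k) = (n + δ)·k, i.e. s·k^α = (n + δ)·k.
Dividing both sides by k: k^(1−α) = s / (n + δ).
k^0.75 = 0.26 / (0.005 + 0.109) = 0.26 / 0.114 = 2.2807
k* = 2.2807^(1/0.75) ≈ 3.0021
y* = (k*)^α = 3.0021^0.25 ≈ 1.3163
c* = (1 − s)·y* = (1 − 0.26) × 1.3163 ≈ 0.9741

c* ≈ 0.97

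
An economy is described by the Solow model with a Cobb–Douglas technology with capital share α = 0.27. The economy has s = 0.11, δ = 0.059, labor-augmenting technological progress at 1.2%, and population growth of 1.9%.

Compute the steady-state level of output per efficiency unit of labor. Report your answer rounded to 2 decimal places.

Steady state requires s·f(k) = (n + g + δ)·k, i.e. s·k^α = (n + g + δ)·k.
Dividing both sides by k: k^(1−α) = s / (n + g + δ).
k^0.73 = 0.11 / (0.019 + 0.012 + 0.059) = 0.11 / 0.090 = 1.2222
k* = 1.2222^(1/0.73) ≈ 1.3164
y* = (k*)^α = 1.3164^0.27 ≈ 1.0770

y* ≈ 1.08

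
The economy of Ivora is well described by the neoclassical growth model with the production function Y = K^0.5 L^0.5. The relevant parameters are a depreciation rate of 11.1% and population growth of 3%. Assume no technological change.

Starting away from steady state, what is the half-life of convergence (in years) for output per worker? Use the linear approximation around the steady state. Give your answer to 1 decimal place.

Near the steady state the convergence rate is λ = (1 − α)(n + δ).
λ = (1 − 0.5) × 0.141 = 0.5 × 0.141 = 0.0705
Half-life = ln 2 / λ = 0.6931 / 0.0705 ≈ 9.83 years

t_½ ≈ 9.8 years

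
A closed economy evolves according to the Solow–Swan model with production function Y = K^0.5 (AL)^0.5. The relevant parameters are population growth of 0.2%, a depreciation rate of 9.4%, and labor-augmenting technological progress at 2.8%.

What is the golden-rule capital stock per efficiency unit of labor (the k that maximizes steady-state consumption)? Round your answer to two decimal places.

The golden rule sets f'(k) = n + g + δ, i.e. α·k^(α−1) = n + g + δ.
So k^(1−α) = α / (n + g + δ) = 0.5 / 0.124 = 4.0323.
k_gold = 4.0323^(1/0.5) ≈ 16.2594

k_gold ≈ 16.26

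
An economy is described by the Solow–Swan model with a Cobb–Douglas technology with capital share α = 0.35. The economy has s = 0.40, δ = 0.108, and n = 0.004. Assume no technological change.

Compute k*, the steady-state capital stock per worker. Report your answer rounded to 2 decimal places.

At the steady state, Δk = 0, so s·k^α = (n + δ)·k.
Rearranging, k^(1−α) = s / (n + δ).
k^0.65 = 0.40 / (0.004 + 0.108) = 0.40 / 0.112 = 3.5714
k* = 3.5714^(1/0.65) ≈ 7.0880

k* = 7.09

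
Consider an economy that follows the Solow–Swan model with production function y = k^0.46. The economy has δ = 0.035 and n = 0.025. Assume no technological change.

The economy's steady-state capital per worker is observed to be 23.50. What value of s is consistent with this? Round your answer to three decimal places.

s ≈ 0.330

Steady state requires s·f(k) = (n + δ)·k, i.e. s·k^α = (n + δ)·k.
So s / (n + δ) = (k*)^(1−α) = 23.50^0.54 = 5.5002.
Therefore s = 5.5002 × (n + δ) = 5.5002 × 0.060 = 0.3300.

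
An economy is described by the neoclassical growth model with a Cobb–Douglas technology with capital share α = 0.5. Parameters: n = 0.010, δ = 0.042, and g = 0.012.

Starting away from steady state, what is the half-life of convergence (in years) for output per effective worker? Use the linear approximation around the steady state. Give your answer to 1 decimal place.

Near the steady state the convergence rate is λ = (1 − α)(n + g + δ).
λ = (1 − 0.5) × 0.064 = 0.5 × 0.064 = 0.0320
Half-life = ln 2 / λ = 0.6931 / 0.0320 ≈ 21.66 years

about 21.7 years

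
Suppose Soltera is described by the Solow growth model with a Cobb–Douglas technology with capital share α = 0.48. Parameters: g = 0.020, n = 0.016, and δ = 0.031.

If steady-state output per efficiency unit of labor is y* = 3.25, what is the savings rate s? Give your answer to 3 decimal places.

s ≈ 0.240

In steady state, investment equals break-even investment: s·k^α = (n + g + δ)·k.
Since y* = [s/(n + g + δ)]^(α/(1−α)), we have s/(n + g + δ) = (y*)^((1−α)/α) = 3.25^1.0833 = 3.5853.
Therefore s = 3.5853 × (n + g + δ) = 3.5853 × 0.067 = 0.2402.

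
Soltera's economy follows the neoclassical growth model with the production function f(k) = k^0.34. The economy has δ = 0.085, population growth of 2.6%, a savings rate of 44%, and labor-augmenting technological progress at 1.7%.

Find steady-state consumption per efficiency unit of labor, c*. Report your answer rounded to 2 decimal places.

c* = 1.06

In steady state, investment equals break-even investment: s·k^α = (n + g + δ)·k.
Dividing both sides by k: k^(1−α) = s / (n + g + δ).
k^0.66 = 0.44 / (0.026 + 0.017 + 0.085) = 0.44 / 0.128 = 3.4375
k* = 3.4375^(1/0.66) ≈ 6.4937
y* = (k*)^α = 6.4937^0.34 ≈ 1.8891
c* = (1 − s)·y* = (1 − 0.44) × 1.8891 ≈ 1.0579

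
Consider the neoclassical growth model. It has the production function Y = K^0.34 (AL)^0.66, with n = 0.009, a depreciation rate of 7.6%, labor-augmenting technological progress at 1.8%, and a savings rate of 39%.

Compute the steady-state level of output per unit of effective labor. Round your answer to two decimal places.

Steady state requires s·f(k) = (n + g + δ)·k, i.e. s·k^α = (n + g + δ)·k.
Dividing both sides by k: k^(1−α) = s / (n + g + δ).
k^0.66 = 0.39 / (0.009 + 0.018 + 0.076) = 0.39 / 0.103 = 3.7864
k* = 3.7864^(1/0.66) ≈ 7.5180
y* = (k*)^α = 7.5180^0.34 ≈ 1.9855

y* ≈ 1.99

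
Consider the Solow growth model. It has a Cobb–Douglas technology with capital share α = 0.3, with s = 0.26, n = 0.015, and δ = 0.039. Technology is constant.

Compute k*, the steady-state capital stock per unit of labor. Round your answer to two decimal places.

At the steady state, Δk = 0, so s·k^α = (n + δ)·k.
Rearranging, k^(1−α) = s / (n + δ).
k^0.7 = 0.26 / (0.015 + 0.039) = 0.26 / 0.054 = 4.8148
k* = 4.8148^(1/0.7) ≈ 9.4430

k* = 9.44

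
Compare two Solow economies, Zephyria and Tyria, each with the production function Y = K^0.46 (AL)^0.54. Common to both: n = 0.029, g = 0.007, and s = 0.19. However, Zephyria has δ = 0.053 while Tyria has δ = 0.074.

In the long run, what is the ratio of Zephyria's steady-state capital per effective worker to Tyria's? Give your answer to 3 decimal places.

Steady-state k* = [s/(n + g + δ)]^(1/(1−α)), so the ratio is [ (s_Z/(n + g + δ)_Z) / (s_T/(n + g + δ)_T) ]^1.8519.
s_Z/(n + g + δ)_Z = 0.19/0.089 = 2.1348; s_T/(n + g + δ)_T = 0.19/0.110 = 1.7273.
Ratio = (2.1348/1.7273)^1.8519 = 1.2359^1.8519 ≈ 1.4803

k*_Z / k*_T ≈ 1.480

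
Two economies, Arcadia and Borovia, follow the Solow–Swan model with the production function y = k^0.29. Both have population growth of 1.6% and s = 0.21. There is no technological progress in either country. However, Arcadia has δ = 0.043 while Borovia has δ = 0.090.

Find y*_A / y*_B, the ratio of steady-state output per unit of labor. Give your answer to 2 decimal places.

Steady-state y* = [s/(n + δ)]^(α/(1−α)), so the ratio is [ (s_A/(n + δ)_A) / (s_B/(n + δ)_B) ]^0.4085.
s_A/(n + δ)_A = 0.21/0.059 = 3.5593; s_B/(n + δ)_B = 0.21/0.106 = 1.9811.
Ratio = (3.5593/1.9811)^0.4085 = 1.7966^0.4085 ≈ 1.2704

ratio ≈ 1.27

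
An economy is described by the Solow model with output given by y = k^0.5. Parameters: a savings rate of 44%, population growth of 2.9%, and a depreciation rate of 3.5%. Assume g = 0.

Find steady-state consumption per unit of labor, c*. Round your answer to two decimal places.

c* = 3.85

In steady state, investment equals break-even investment: s·k^α = (n + δ)·k.
Rearranging, k^(1−α) = s / (n + δ).
k^0.5 = 0.44 / (0.029 + 0.035) = 0.44 / 0.064 = 6.8750
k* = 6.8750^(1/0.5) ≈ 47.2656
y* = (k*)^α = 47.2656^0.5 ≈ 6.8750
c* = (1 − s)·y* = (1 − 0.44) × 6.8750 ≈ 3.8500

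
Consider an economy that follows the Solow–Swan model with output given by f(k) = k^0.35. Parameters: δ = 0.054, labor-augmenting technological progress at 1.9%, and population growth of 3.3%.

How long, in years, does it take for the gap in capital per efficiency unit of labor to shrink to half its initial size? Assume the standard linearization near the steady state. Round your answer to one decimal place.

t_½ ≈ 10.1 years

Near the steady state the convergence rate is λ = (1 − α)(n + g + δ).
λ = (1 − 0.35) × 0.106 = 0.65 × 0.106 = 0.0689
Half-life = ln 2 / λ = 0.6931 / 0.0689 ≈ 10.06 years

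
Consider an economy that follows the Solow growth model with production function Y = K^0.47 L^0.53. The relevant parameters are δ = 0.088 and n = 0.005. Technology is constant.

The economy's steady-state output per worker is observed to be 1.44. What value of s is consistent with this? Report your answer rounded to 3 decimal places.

s ≈ 0.140

In steady state, investment equals break-even investment: s·k^α = (n + δ)·k.
Since y* = [s/(n + δ)]^(α/(1−α)), we have s/(n + δ) = (y*)^((1−α)/α) = 1.44^1.1277 = 1.5086.
Therefore s = 1.5086 × (n + δ) = 1.5086 × 0.093 = 0.1403.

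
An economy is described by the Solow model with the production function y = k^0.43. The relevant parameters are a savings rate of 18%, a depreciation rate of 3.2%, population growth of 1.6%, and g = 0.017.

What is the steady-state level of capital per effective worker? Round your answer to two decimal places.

k* = 5.97

In steady state, investment equals break-even investment: s·k^α = (n + g + δ)·k.
Rearranging, k^(1−α) = s / (n + g + δ).
k^0.57 = 0.18 / (0.016 + 0.017 + 0.032) = 0.18 / 0.065 = 2.7692
k* = 2.7692^(1/0.57) ≈ 5.9712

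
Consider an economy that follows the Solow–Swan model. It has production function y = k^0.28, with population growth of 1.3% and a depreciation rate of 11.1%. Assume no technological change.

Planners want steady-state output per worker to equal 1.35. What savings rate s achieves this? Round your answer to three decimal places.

At the steady state, Δk = 0, so s·k^α = (n + δ)·k.
Since y* = [s/(n + δ)]^(α/(1−α)), we have s/(n + δ) = (y*)^((1−α)/α) = 1.35^2.5714 = 2.1634.
Therefore s = 2.1634 × (n + δ) = 2.1634 × 0.124 = 0.2683.

s ≈ 0.268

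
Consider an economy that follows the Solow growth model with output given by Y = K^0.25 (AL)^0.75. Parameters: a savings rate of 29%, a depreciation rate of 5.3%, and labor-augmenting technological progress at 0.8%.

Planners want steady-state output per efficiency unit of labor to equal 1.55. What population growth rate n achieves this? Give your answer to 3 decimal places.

n ≈ 0.017

Steady state requires s·f(k) = (n + g + δ)·k, i.e. s·k^α = (n + g + δ)·k.
Since y* = [s/(n + g + δ)]^(α/(1−α)), we have s/(n + g + δ) = (y*)^((1−α)/α) = 1.55^3 = 3.7239.
Therefore n + g + δ = s / 3.7239 = 0.29 / 3.7239 = 0.0779, so n = 0.0779 − 0.061 = 0.0169.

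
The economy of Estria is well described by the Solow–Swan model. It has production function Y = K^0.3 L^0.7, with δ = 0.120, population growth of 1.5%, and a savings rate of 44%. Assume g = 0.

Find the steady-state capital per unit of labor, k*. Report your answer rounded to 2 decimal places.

Steady state requires s·f(k) = (n + δ)·k, i.e. s·k^α = (n + δ)·k.
Rearranging, k^(1−α) = s / (n + δ).
k^0.7 = 0.44 / (0.015 + 0.120) = 0.44 / 0.135 = 3.2593
k* = 3.2593^(1/0.7) ≈ 5.4080

k* ≈ 5.41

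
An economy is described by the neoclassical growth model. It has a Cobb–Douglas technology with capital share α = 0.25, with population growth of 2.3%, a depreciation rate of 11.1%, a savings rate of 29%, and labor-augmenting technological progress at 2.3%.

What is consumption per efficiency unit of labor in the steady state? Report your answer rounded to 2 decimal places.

c* ≈ 0.87

In steady state, investment equals break-even investment: s·k^α = (n + g + δ)·k.
Dividing both sides by k: k^(1−α) = s / (n + g + δ).
k^0.75 = 0.29 / (0.023 + 0.023 + 0.111) = 0.29 / 0.157 = 1.8471
k* = 1.8471^(1/0.75) ≈ 2.2663
y* = (k*)^α = 2.2663^0.25 ≈ 1.2270
c* = (1 − s)·y* = (1 − 0.29) × 1.2270 ≈ 0.8712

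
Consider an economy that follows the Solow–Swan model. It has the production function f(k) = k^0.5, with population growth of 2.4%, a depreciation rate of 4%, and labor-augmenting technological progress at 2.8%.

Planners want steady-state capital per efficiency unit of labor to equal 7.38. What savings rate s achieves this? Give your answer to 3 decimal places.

In steady state, investment equals break-even investment: s·k^α = (n + g + δ)·k.
So s / (n + g + δ) = (k*)^(1−α) = 7.38^0.5 = 2.7166.
Therefore s = 2.7166 × (n + g + δ) = 2.7166 × 0.092 = 0.2499.

s ≈ 0.250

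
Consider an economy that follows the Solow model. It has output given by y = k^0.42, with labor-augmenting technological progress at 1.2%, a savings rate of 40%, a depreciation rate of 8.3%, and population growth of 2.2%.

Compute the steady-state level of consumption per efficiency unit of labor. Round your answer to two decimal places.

c* ≈ 1.46

Steady state requires s·f(k) = (n + g + δ)·k, i.e. s·k^α = (n + g + δ)·k.
Rearranging, k^(1−α) = s / (n + g + δ).
k^0.58 = 0.40 / (0.022 + 0.012 + 0.083) = 0.40 / 0.117 = 3.4188
k* = 3.4188^(1/0.58) ≈ 8.3267
y* = (k*)^α = 8.3267^0.42 ≈ 2.4356
c* = (1 − s)·y* = (1 − 0.40) × 2.4356 ≈ 1.4614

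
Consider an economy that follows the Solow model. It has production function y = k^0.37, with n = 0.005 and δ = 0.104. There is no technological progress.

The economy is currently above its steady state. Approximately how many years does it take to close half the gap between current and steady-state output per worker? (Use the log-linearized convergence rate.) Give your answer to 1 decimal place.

Near the steady state the convergence rate is λ = (1 − α)(n + δ).
λ = (1 − 0.37) × 0.109 = 0.63 × 0.109 = 0.06867
Half-life = ln 2 / λ = 0.6931 / 0.06867 ≈ 10.09 years

half-life ≈ 10.1 years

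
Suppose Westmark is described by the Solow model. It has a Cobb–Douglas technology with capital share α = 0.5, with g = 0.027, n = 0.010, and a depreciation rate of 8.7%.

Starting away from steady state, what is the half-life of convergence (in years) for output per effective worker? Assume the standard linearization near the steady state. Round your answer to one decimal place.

Near the steady state the convergence rate is λ = (1 − α)(n + g + δ).
λ = (1 − 0.5) × 0.124 = 0.5 × 0.124 = 0.0620
Half-life = ln 2 / λ = 0.6931 / 0.0620 ≈ 11.18 years

half-life ≈ 11.2 years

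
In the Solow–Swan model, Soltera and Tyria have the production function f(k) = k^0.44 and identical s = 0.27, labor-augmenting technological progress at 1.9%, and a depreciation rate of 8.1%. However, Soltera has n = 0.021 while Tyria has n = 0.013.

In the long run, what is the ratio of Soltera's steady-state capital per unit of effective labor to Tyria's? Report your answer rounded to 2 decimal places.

Steady-state k* = [s/(n + g + δ)]^(1/(1−α)), so the ratio is [ (s_S/(n + g + δ)_S) / (s_T/(n + g + δ)_T) ]^1.7857.
s_S/(n + g + δ)_S = 0.27/0.121 = 2.2314; s_T/(n + g + δ)_T = 0.27/0.113 = 2.3894.
Ratio = (2.2314/2.3894)^1.7857 = 0.9339^1.7857 ≈ 0.8850

k*_S / k*_T ≈ 0.89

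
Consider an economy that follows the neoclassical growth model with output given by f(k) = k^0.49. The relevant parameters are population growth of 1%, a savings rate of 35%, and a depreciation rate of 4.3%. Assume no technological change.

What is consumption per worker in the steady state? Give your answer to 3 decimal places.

c* ≈ 3.986

At the steady state, Δk = 0, so s·k^α = (n + δ)·k.
Rearranging, k^(1−α) = s / (n + δ).
k^0.51 = 0.35 / (0.010 + 0.043) = 0.35 / 0.053 = 6.6038
k* = 6.6038^(1/0.51) ≈ 40.4985
y* = (k*)^α = 40.4985^0.49 ≈ 6.1326
c* = (1 − s)·y* = (1 − 0.35) × 6.1326 ≈ 3.9862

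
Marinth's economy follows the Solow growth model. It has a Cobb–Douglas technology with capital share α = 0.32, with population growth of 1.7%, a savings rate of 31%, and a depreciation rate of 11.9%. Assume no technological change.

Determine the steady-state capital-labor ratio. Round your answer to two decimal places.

Steady state requires s·f(k) = (n + δ)·k, i.e. s·k^α = (n + δ)·k.
Dividing both sides by k: k^(1−α) = s / (n + δ).
k^0.68 = 0.31 / (0.017 + 0.119) = 0.31 / 0.136 = 2.2794
k* = 2.2794^(1/0.68) ≈ 3.3590

k* ≈ 3.36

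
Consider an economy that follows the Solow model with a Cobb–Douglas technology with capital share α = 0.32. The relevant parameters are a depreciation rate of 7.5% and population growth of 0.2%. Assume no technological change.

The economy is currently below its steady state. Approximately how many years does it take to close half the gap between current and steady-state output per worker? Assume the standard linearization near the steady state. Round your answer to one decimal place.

about 13.2 years

Near the steady state the convergence rate is λ = (1 − α)(n + δ).
λ = (1 − 0.32) × 0.077 = 0.68 × 0.077 = 0.05236
Half-life = ln 2 / λ = 0.6931 / 0.05236 ≈ 13.24 years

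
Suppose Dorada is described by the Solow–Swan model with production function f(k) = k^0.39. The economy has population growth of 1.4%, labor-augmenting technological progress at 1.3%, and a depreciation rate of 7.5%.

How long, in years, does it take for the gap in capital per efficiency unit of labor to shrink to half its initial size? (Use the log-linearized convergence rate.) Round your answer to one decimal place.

Near the steady state the convergence rate is λ = (1 − α)(n + g + δ).
λ = (1 − 0.39) × 0.102 = 0.61 × 0.102 = 0.06222
Half-life = ln 2 / λ = 0.6931 / 0.06222 ≈ 11.14 years

t_½ ≈ 11.1 years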